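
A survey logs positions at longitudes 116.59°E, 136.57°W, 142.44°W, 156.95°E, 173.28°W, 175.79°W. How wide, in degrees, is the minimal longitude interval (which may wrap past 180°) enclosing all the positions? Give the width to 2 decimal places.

Sort the longitudes: -175.79°, -173.28°, -142.44°, -136.57°, +116.59°, +156.95°.
Eastward gaps between consecutive values (wrapping around): 2.51°, 30.84°, 5.87°, 253.16°, 40.36°, 27.26°.
Largest gap = 253.16° ⇒ minimal covering band is its complement: 360° − 253.16° = 106.84°.
Band runs from +116.59° eastward to -136.57°, crossing the antimeridian.

106.84°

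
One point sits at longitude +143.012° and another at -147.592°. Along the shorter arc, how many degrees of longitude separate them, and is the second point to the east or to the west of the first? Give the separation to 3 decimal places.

Raw difference: -147.592 − 143.012 = -290.604°.
Normalise into (−180°, 180°]: -290.604° + 360° = 69.396°.
Positive ⇒ the second point lies to the east; separation 69.396°.

69.396° east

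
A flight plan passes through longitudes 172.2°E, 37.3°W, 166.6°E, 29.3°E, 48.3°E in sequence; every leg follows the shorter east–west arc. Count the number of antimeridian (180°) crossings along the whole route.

Leg 1: +172.2° → -37.3°, shortest Δλ = 150.5° (east) — crosses 180°.
Leg 2: -37.3° → +166.6°, shortest Δλ = -156.1° (west) — crosses 180°.
Leg 3: +166.6° → +29.3°, shortest Δλ = -137.3° (west) — does not cross 180°.
Leg 4: +29.3° → +48.3°, shortest Δλ = 19.0° (east) — does not cross 180°.
Total crossings: 2.

2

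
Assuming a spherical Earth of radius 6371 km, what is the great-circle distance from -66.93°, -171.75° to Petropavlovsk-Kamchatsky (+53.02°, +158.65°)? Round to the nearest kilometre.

Δλ = 158.65 − -171.75 = 330.40°; wrapped into (−180°, 180°]: -29.60°.
Δφ = 53.02 − -66.93 = 119.95°.
a = sin²(Δφ/2) + cos φ₁ · cos φ₂ · sin²(Δλ/2) = 0.765003.
c = 2·atan2(√a, √(1−a)) = 2.12940 rad → d = 6371·c ≈ 13566.43 km.

13566 km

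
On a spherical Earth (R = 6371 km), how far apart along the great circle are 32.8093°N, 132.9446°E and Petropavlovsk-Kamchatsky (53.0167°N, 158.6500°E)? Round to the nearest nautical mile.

1641 nmi

Δλ = 158.6500 − 132.9446 = 25.7054°.
Δφ = 53.0167 − 32.8093 = 20.2074°.
a = sin²(Δφ/2) + cos φ₁ · cos φ₂ · sin²(Δλ/2) = 0.055795.
c = 2·atan2(√a, √(1−a)) = 0.47693 rad → d = 6371·c ≈ 3038.49 km ≈ 1640.65 nmi.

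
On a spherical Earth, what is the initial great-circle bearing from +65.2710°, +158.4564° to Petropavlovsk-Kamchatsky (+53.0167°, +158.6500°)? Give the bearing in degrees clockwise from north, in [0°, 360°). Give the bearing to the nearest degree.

Δλ = 158.6500 − 158.4564 = 0.1936°.
θ = atan2( sin Δλ · cos φ₂ , cos φ₁ · sin φ₂ − sin φ₁ · cos φ₂ · cos Δλ )
  = atan2(0.00203, -0.21225) = 179.451° → normalised to [0°, 360°): 179.451°.

179°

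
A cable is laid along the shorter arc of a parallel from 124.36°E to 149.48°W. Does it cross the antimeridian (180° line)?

Naïve |-149.48 − 124.36| = 273.84° > 180°, so the shorter arc goes the other way round — across 180°.
Signed shortest Δλ = ((-149.48 − 124.36 + 180) mod 360) − 180 = 86.16°.
Going east by 86.16° from +124.36° passes through 180° before reaching -149.48°.

Yes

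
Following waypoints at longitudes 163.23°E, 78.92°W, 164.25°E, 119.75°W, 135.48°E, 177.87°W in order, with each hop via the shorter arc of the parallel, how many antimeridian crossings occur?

5

Leg 1: +163.23° → -78.92°, shortest Δλ = 117.85° (east) — crosses 180°.
Leg 2: -78.92° → +164.25°, shortest Δλ = -116.83° (west) — crosses 180°.
Leg 3: +164.25° → -119.75°, shortest Δλ = 76.0° (east) — crosses 180°.
Leg 4: -119.75° → +135.48°, shortest Δλ = -104.77° (west) — crosses 180°.
Leg 5: +135.48° → -177.87°, shortest Δλ = 46.65° (east) — crosses 180°.
Total crossings: 5.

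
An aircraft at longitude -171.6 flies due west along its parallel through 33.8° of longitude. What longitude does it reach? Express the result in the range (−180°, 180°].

+154.6°

Start at -171.6°; shift −33.8° → -205.4°.
-205.4° lies outside (−180°, 180°]; add 360° → +154.6°.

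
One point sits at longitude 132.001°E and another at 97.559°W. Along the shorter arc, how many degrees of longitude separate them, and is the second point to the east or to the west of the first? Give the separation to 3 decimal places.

130.440° east

Raw difference: -97.559 − 132.001 = -229.56°.
Normalise into (−180°, 180°]: -229.56° + 360° = 130.44°.
Positive ⇒ the second point lies to the east; separation 130.440°.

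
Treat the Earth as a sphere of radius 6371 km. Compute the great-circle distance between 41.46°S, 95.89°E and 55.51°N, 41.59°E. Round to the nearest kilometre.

11936 km

Δλ = 41.59 − 95.89 = -54.30°.
Δφ = 55.51 − -41.46 = 96.97°.
a = sin²(Δφ/2) + cos φ₁ · cos φ₂ · sin²(Δλ/2) = 0.649041.
c = 2·atan2(√a, √(1−a)) = 1.87348 rad → d = 6371·c ≈ 11935.93 km.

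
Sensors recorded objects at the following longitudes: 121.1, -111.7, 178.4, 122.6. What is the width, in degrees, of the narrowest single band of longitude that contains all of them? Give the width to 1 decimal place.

127.2°

Sort the longitudes: -111.7°, +121.1°, +122.6°, +178.4°.
Eastward gaps between consecutive values (wrapping around): 232.8°, 1.5°, 55.8°, 69.9°.
Largest gap = 232.8° ⇒ minimal covering band is its complement: 360° − 232.8° = 127.2°.
Band runs from +121.1° eastward to -111.7°, crossing the antimeridian.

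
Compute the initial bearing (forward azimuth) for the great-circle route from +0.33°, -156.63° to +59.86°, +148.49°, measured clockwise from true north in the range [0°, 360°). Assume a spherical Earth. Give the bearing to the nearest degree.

335°

Δλ = 148.49 − -156.63 = 305.12°; wrapped into (−180°, 180°]: -54.88°.
θ = atan2( sin Δλ · cos φ₂ , cos φ₁ · sin φ₂ − sin φ₁ · cos φ₂ · cos Δλ )
  = atan2(-0.41070, 0.86312) = -25.447° → normalised to [0°, 360°): 334.553°.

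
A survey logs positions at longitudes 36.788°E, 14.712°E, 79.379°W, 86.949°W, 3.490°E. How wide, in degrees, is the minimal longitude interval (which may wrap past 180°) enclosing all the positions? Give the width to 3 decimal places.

123.737°

Sort the longitudes: -86.949°, -79.379°, +3.490°, +14.712°, +36.788°.
Eastward gaps between consecutive values (wrapping around): 7.570°, 82.869°, 11.222°, 22.076°, 236.263°.
Largest gap = 236.263° ⇒ minimal covering band is its complement: 360° − 236.263° = 123.737°.
Band runs from -86.949° eastward to +36.788°.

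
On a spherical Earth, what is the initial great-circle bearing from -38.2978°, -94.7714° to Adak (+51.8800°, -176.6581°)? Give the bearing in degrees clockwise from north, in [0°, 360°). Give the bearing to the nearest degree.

Δλ = -176.6581 − -94.7714 = -81.8867°.
θ = atan2( sin Δλ · cos φ₂ , cos φ₁ · sin φ₂ − sin φ₁ · cos φ₂ · cos Δλ )
  = atan2(-0.61113, 0.67141) = -42.309° → normalised to [0°, 360°): 317.691°.

318°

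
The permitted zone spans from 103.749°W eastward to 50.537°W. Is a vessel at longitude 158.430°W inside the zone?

Band width going east from -103.749° to -50.537°: ((-50.537 − -103.749) mod 360) = 53.212°.
Offset of -158.430° east of the west edge: ((-158.430 − -103.749) mod 360) = 305.319°.
305.319° > 53.212° ⇒ outside.

No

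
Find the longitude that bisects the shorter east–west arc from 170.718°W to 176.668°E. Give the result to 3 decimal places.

177.025°W

Signed shortest Δλ from -170.718° to +176.668° is -12.614°.
Midpoint longitude = -170.718° + (-12.614°)/2 = -170.718° − 6.307° = -177.025°.
(The naïve average (-170.718 + +176.668)/2 = 2.975° is on the wrong side of the globe.)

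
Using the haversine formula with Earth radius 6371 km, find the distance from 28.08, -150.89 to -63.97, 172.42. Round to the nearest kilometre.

Δλ = 172.42 − -150.89 = 323.31°; wrapped into (−180°, 180°]: -36.69°.
Δφ = -63.97 − 28.08 = -92.05°.
a = sin²(Δφ/2) + cos φ₁ · cos φ₂ · sin²(Δλ/2) = 0.556240.
c = 2·atan2(√a, √(1−a)) = 1.68352 rad → d = 6371·c ≈ 10725.68 km.

10726 km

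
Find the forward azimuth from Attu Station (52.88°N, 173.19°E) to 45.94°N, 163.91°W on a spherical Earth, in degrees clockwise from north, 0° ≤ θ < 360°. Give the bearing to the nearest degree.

Δλ = -163.91 − 173.19 = -337.10°; wrapped into (−180°, 180°]: 22.90°.
θ = atan2( sin Δλ · cos φ₂ , cos φ₁ · sin φ₂ − sin φ₁ · cos φ₂ · cos Δλ )
  = atan2(0.27060, -0.07713) = 105.909° → normalised to [0°, 360°): 105.909°.

106°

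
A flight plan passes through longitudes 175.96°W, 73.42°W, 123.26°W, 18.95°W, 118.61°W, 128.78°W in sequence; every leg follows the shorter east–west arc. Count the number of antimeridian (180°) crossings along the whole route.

Leg 1: -175.96° → -73.42°, shortest Δλ = 102.54° (east) — does not cross 180°.
Leg 2: -73.42° → -123.26°, shortest Δλ = -49.84° (west) — does not cross 180°.
Leg 3: -123.26° → -18.95°, shortest Δλ = 104.31° (east) — does not cross 180°.
Leg 4: -18.95° → -118.61°, shortest Δλ = -99.66° (west) — does not cross 180°.
Leg 5: -118.61° → -128.78°, shortest Δλ = -10.17° (west) — does not cross 180°.
Total crossings: 0.

0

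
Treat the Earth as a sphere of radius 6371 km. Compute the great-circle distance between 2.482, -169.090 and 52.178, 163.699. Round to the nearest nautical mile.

3279 nmi

Δλ = 163.699 − -169.090 = 332.789°; wrapped into (−180°, 180°]: -27.211°.
Δφ = 52.178 − 2.482 = 49.696°.
a = sin²(Δφ/2) + cos φ₁ · cos φ₂ · sin²(Δλ/2) = 0.210479.
c = 2·atan2(√a, √(1−a)) = 0.95324 rad → d = 6371·c ≈ 6073.11 km ≈ 3279.22 nmi.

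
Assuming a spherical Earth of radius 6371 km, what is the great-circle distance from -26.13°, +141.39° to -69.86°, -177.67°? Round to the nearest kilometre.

Δλ = -177.67 − 141.39 = -319.06°; wrapped into (−180°, 180°]: 40.94°.
Δφ = -69.86 − -26.13 = -43.73°.
a = sin²(Δφ/2) + cos φ₁ · cos φ₂ · sin²(Δλ/2) = 0.176504.
c = 2·atan2(√a, √(1−a)) = 0.86716 rad → d = 6371·c ≈ 5524.70 km.

5525 km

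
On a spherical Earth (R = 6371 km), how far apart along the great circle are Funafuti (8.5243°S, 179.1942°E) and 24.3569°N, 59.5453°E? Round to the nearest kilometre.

13394 km

Δλ = 59.5453 − 179.1942 = -119.6489°.
Δφ = 24.3569 − -8.5243 = 32.8812°.
a = sin²(Δφ/2) + cos φ₁ · cos φ₂ · sin²(Δλ/2) = 0.753404.
c = 2·atan2(√a, √(1−a)) = 2.10227 rad → d = 6371·c ≈ 13393.59 km.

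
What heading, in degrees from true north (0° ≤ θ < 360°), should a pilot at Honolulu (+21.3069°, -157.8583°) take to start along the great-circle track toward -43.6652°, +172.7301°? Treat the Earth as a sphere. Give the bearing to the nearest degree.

Δλ = 172.7301 − -157.8583 = 330.5884°; wrapped into (−180°, 180°]: -29.4116°.
θ = atan2( sin Δλ · cos φ₂ , cos φ₁ · sin φ₂ − sin φ₁ · cos φ₂ · cos Δλ )
  = atan2(-0.35524, -0.87222) = -157.840° → normalised to [0°, 360°): 202.160°.

202°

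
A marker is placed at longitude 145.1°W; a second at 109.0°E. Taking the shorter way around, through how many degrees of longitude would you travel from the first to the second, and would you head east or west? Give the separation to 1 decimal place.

105.9° west

Raw difference: 109.0 − -145.1 = 254.1°.
Normalise into (−180°, 180°]: 254.1° − 360° = -105.9°.
Negative ⇒ the second point lies to the west; separation 105.9°.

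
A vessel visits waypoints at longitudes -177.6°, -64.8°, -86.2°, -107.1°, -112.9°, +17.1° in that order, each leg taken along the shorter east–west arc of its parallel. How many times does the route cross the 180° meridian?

Leg 1: -177.6° → -64.8°, shortest Δλ = 112.8° (east) — does not cross 180°.
Leg 2: -64.8° → -86.2°, shortest Δλ = -21.4° (west) — does not cross 180°.
Leg 3: -86.2° → -107.1°, shortest Δλ = -20.9° (west) — does not cross 180°.
Leg 4: -107.1° → -112.9°, shortest Δλ = -5.8° (west) — does not cross 180°.
Leg 5: -112.9° → +17.1°, shortest Δλ = 130.0° (east) — does not cross 180°.
Total crossings: 0.

0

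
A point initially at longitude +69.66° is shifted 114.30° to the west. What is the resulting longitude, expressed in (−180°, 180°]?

-44.64°

Start at +69.66°; shift −114.30° → -44.64°.
-44.64° already lies in (−180°, 180°].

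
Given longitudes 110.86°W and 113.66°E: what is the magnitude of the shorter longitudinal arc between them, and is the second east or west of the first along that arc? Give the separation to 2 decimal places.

135.48° west

Raw difference: 113.66 − -110.86 = 224.52°.
Normalise into (−180°, 180°]: 224.52° − 360° = -135.48°.
Negative ⇒ the second point lies to the west; separation 135.48°.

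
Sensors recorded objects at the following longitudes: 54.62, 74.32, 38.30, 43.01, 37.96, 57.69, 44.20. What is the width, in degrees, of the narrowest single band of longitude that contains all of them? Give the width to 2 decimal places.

Sort the longitudes: +37.96°, +38.30°, +43.01°, +44.20°, +54.62°, +57.69°, +74.32°.
Eastward gaps between consecutive values (wrapping around): 0.34°, 4.71°, 1.19°, 10.42°, 3.07°, 16.63°, 323.64°.
Largest gap = 323.64° ⇒ minimal covering band is its complement: 360° − 323.64° = 36.36°.
Band runs from +37.96° eastward to +74.32°.

36.36°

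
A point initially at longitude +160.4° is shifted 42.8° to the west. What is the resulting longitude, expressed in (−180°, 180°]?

Start at +160.4°; shift −42.8° → +117.6°.
+117.6° already lies in (−180°, 180°].

+117.6°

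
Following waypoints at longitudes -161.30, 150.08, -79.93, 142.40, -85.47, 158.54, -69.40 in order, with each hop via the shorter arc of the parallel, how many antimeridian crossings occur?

6

Leg 1: -161.30° → +150.08°, shortest Δλ = -48.62° (west) — crosses 180°.
Leg 2: +150.08° → -79.93°, shortest Δλ = 129.99° (east) — crosses 180°.
Leg 3: -79.93° → +142.40°, shortest Δλ = -137.67° (west) — crosses 180°.
Leg 4: +142.40° → -85.47°, shortest Δλ = 132.13° (east) — crosses 180°.
Leg 5: -85.47° → +158.54°, shortest Δλ = -115.99° (west) — crosses 180°.
Leg 6: +158.54° → -69.40°, shortest Δλ = 132.06° (east) — crosses 180°.
Total crossings: 6.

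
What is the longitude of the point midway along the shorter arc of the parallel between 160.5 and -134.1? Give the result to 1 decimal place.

-166.8°

Signed shortest Δλ from +160.5° to -134.1° is +65.4°.
Midpoint longitude = +160.5° + (+65.4°)/2 = +160.5° + 32.7° = +193.2°.
Normalise into (−180°, 180°]: -166.8°.
(The naïve average (+160.5 + -134.1)/2 = 13.2° is on the wrong side of the globe.)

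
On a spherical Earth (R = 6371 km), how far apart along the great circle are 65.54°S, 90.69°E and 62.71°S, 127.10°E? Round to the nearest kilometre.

1768 km

Δλ = 127.10 − 90.69 = 36.41°.
Δφ = -62.71 − -65.54 = 2.83°.
a = sin²(Δφ/2) + cos φ₁ · cos φ₂ · sin²(Δλ/2) = 0.019139.
c = 2·atan2(√a, √(1−a)) = 0.27758 rad → d = 6371·c ≈ 1768.47 km.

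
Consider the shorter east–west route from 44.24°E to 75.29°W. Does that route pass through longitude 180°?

Signed shortest Δλ = ((-75.29 − 44.24 + 180) mod 360) − 180 = -119.53°.
Going west by 119.53° from +44.24° reaches -75.29° without touching 180°.

No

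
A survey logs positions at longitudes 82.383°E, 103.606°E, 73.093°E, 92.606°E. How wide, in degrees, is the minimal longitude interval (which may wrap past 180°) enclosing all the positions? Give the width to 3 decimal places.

Sort the longitudes: +73.093°, +82.383°, +92.606°, +103.606°.
Eastward gaps between consecutive values (wrapping around): 9.290°, 10.223°, 11.000°, 329.487°.
Largest gap = 329.487° ⇒ minimal covering band is its complement: 360° − 329.487° = 30.513°.
Band runs from +73.093° eastward to +103.606°.

30.513°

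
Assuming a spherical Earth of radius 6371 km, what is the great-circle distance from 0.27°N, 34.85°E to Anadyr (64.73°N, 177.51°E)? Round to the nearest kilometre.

12185 km

Δλ = 177.51 − 34.85 = 142.66°.
Δφ = 64.73 − 0.27 = 64.46°.
a = sin²(Δφ/2) + cos φ₁ · cos φ₂ · sin²(Δλ/2) = 0.667565.
c = 2·atan2(√a, √(1−a)) = 1.91254 rad → d = 6371·c ≈ 12184.79 km.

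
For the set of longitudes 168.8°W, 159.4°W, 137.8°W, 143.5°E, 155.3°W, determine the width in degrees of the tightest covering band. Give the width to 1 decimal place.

78.7°

Sort the longitudes: -168.8°, -159.4°, -155.3°, -137.8°, +143.5°.
Eastward gaps between consecutive values (wrapping around): 9.4°, 4.1°, 17.5°, 281.3°, 47.7°.
Largest gap = 281.3° ⇒ minimal covering band is its complement: 360° − 281.3° = 78.7°.
Band runs from +143.5° eastward to -137.8°, crossing the antimeridian.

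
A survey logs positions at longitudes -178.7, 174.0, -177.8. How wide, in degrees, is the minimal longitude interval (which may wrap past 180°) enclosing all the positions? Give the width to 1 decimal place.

Sort the longitudes: -178.7°, -177.8°, +174.0°.
Eastward gaps between consecutive values (wrapping around): 0.9°, 351.8°, 7.3°.
Largest gap = 351.8° ⇒ minimal covering band is its complement: 360° − 351.8° = 8.2°.
Band runs from +174.0° eastward to -177.8°, crossing the antimeridian.

8.2°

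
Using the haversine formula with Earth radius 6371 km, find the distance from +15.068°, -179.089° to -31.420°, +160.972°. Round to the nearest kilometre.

5590 km

Δλ = 160.972 − -179.089 = 340.061°; wrapped into (−180°, 180°]: -19.939°.
Δφ = -31.420 − 15.068 = -46.488°.
a = sin²(Δφ/2) + cos φ₁ · cos φ₂ · sin²(Δλ/2) = 0.180444.
c = 2·atan2(√a, √(1−a)) = 0.87745 rad → d = 6371·c ≈ 5590.26 km.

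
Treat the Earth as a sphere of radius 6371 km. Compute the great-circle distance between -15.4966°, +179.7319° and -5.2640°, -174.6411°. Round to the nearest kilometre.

Δλ = -174.6411 − 179.7319 = -354.3730°; wrapped into (−180°, 180°]: 5.6270°.
Δφ = -5.2640 − -15.4966 = 10.2326°.
a = sin²(Δφ/2) + cos φ₁ · cos φ₂ · sin²(Δλ/2) = 0.010265.
c = 2·atan2(√a, √(1−a)) = 0.20298 rad → d = 6371·c ≈ 1293.17 km.

1293 km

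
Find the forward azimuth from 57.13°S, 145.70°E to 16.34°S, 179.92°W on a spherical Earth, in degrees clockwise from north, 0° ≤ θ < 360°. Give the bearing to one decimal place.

46.6°

Δλ = -179.92 − 145.70 = -325.62°; wrapped into (−180°, 180°]: 34.38°.
θ = atan2( sin Δλ · cos φ₂ , cos φ₁ · sin φ₂ − sin φ₁ · cos φ₂ · cos Δλ )
  = atan2(0.54187, 0.51249) = 46.596° → normalised to [0°, 360°): 46.596°.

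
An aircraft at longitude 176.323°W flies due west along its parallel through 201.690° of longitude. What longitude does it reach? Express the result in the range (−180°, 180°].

18.013°W

Start at -176.323°; shift −201.690° → -378.013°.
-378.013° lies outside (−180°, 180°]; add 360° → -18.013°.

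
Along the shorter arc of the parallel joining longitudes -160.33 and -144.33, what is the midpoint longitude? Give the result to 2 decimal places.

-152.33°

Signed shortest Δλ from -160.33° to -144.33° is +16.00°.
Midpoint longitude = -160.33° + (+16.00°)/2 = -160.33° + 8.00° = -152.33°.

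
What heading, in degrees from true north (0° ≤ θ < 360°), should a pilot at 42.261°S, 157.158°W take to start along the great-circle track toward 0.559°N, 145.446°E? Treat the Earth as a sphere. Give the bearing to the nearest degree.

Δλ = 145.446 − -157.158 = 302.604°; wrapped into (−180°, 180°]: -57.396°.
θ = atan2( sin Δλ · cos φ₂ , cos φ₁ · sin φ₂ − sin φ₁ · cos φ₂ · cos Δλ )
  = atan2(-0.84237, 0.36957) = -66.312° → normalised to [0°, 360°): 293.688°.

294°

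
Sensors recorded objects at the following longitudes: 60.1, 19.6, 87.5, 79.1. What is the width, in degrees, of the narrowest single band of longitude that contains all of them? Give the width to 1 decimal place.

67.9°

Sort the longitudes: +19.6°, +60.1°, +79.1°, +87.5°.
Eastward gaps between consecutive values (wrapping around): 40.5°, 19.0°, 8.4°, 292.1°.
Largest gap = 292.1° ⇒ minimal covering band is its complement: 360° − 292.1° = 67.9°.
Band runs from +19.6° eastward to +87.5°.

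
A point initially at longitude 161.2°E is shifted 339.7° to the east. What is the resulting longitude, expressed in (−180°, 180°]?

Start at +161.2°; shift +339.7° → +500.9°.
+500.9° lies outside (−180°, 180°]; subtract 360° → +140.9°.

140.9°E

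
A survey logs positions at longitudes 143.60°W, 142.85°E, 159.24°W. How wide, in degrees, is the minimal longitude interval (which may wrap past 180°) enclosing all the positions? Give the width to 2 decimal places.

73.55°

Sort the longitudes: -159.24°, -143.60°, +142.85°.
Eastward gaps between consecutive values (wrapping around): 15.64°, 286.45°, 57.91°.
Largest gap = 286.45° ⇒ minimal covering band is its complement: 360° − 286.45° = 73.55°.
Band runs from +142.85° eastward to -143.60°, crossing the antimeridian.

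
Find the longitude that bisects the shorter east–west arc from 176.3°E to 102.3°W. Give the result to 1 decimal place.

143.0°W

Signed shortest Δλ from +176.3° to -102.3° is +81.4°.
Midpoint longitude = +176.3° + (+81.4°)/2 = +176.3° + 40.7° = +217.0°.
Normalise into (−180°, 180°]: -143.0°.
(The naïve average (+176.3 + -102.3)/2 = 37.0° is on the wrong side of the globe.)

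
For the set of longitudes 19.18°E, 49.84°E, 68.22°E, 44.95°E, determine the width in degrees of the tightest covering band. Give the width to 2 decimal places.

Sort the longitudes: +19.18°, +44.95°, +49.84°, +68.22°.
Eastward gaps between consecutive values (wrapping around): 25.77°, 4.89°, 18.38°, 310.96°.
Largest gap = 310.96° ⇒ minimal covering band is its complement: 360° − 310.96° = 49.04°.
Band runs from +19.18° eastward to +68.22°.

49.04°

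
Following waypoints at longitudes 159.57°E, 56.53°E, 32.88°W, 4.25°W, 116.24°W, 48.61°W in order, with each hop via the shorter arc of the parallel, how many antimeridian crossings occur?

Leg 1: +159.57° → +56.53°, shortest Δλ = -103.04° (west) — does not cross 180°.
Leg 2: +56.53° → -32.88°, shortest Δλ = -89.41° (west) — does not cross 180°.
Leg 3: -32.88° → -4.25°, shortest Δλ = 28.63° (east) — does not cross 180°.
Leg 4: -4.25° → -116.24°, shortest Δλ = -111.99° (west) — does not cross 180°.
Leg 5: -116.24° → -48.61°, shortest Δλ = 67.63° (east) — does not cross 180°.
Total crossings: 0.

0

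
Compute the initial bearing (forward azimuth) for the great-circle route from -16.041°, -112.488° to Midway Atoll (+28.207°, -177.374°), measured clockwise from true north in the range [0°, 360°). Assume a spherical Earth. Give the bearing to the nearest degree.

305°

Δλ = -177.374 − -112.488 = -64.886°.
θ = atan2( sin Δλ · cos φ₂ , cos φ₁ · sin φ₂ − sin φ₁ · cos φ₂ · cos Δλ )
  = atan2(-0.79794, 0.55761) = -55.054° → normalised to [0°, 360°): 304.946°.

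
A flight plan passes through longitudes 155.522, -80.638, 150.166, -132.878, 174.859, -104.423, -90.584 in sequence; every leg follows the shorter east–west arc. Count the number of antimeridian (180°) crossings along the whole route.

5

Leg 1: +155.522° → -80.638°, shortest Δλ = 123.84° (east) — crosses 180°.
Leg 2: -80.638° → +150.166°, shortest Δλ = -129.196° (west) — crosses 180°.
Leg 3: +150.166° → -132.878°, shortest Δλ = 76.956° (east) — crosses 180°.
Leg 4: -132.878° → +174.859°, shortest Δλ = -52.263° (west) — crosses 180°.
Leg 5: +174.859° → -104.423°, shortest Δλ = 80.718° (east) — crosses 180°.
Leg 6: -104.423° → -90.584°, shortest Δλ = 13.839° (east) — does not cross 180°.
Total crossings: 5.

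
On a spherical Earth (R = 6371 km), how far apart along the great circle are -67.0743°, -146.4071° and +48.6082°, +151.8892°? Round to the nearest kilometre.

13863 km

Δλ = 151.8892 − -146.4071 = 298.2963°; wrapped into (−180°, 180°]: -61.7037°.
Δφ = 48.6082 − -67.0743 = 115.6825°.
a = sin²(Δφ/2) + cos φ₁ · cos φ₂ · sin²(Δλ/2) = 0.784427.
c = 2·atan2(√a, √(1−a)) = 2.17591 rad → d = 6371·c ≈ 13862.71 km.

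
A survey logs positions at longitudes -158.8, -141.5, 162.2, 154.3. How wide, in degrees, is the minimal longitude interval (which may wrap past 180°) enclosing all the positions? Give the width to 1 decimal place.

Sort the longitudes: -158.8°, -141.5°, +154.3°, +162.2°.
Eastward gaps between consecutive values (wrapping around): 17.3°, 295.8°, 7.9°, 39.0°.
Largest gap = 295.8° ⇒ minimal covering band is its complement: 360° − 295.8° = 64.2°.
Band runs from +154.3° eastward to -141.5°, crossing the antimeridian.

64.2°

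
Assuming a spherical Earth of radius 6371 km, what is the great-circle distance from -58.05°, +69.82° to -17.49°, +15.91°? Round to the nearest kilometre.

Δλ = 15.91 − 69.82 = -53.91°.
Δφ = -17.49 − -58.05 = 40.56°.
a = sin²(Δφ/2) + cos φ₁ · cos φ₂ · sin²(Δλ/2) = 0.223842.
c = 2·atan2(√a, √(1−a)) = 0.98566 rad → d = 6371·c ≈ 6279.62 km.

6280 km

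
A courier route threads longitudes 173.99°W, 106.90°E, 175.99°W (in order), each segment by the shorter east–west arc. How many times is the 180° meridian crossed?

Leg 1: -173.99° → +106.90°, shortest Δλ = -79.11° (west) — crosses 180°.
Leg 2: +106.90° → -175.99°, shortest Δλ = 77.11° (east) — crosses 180°.
Total crossings: 2.

2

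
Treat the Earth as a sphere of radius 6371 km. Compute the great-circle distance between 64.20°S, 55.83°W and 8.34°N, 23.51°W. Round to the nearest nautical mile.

4594 nmi

Δλ = -23.51 − -55.83 = 32.32°.
Δφ = 8.34 − -64.20 = 72.54°.
a = sin²(Δφ/2) + cos φ₁ · cos φ₂ · sin²(Δλ/2) = 0.383338.
c = 2·atan2(√a, √(1−a)) = 1.33530 rad → d = 6371·c ≈ 8507.20 km ≈ 4593.52 nmi.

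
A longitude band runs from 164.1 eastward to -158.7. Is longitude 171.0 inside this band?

Band width going east from +164.1° to -158.7°: ((-158.7 − 164.1) mod 360) = 37.2°.
Offset of +171.0° east of the west edge: ((171.0 − 164.1) mod 360) = 6.9°.
6.9° ≤ 37.2° ⇒ inside.

Yes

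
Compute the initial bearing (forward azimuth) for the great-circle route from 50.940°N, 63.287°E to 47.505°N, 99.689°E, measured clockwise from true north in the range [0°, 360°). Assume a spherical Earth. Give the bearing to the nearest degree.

Δλ = 99.689 − 63.287 = 36.402°.
θ = atan2( sin Δλ · cos φ₂ , cos φ₁ · sin φ₂ − sin φ₁ · cos φ₂ · cos Δλ )
  = atan2(0.40089, 0.04244) = 83.958° → normalised to [0°, 360°): 83.958°.

84°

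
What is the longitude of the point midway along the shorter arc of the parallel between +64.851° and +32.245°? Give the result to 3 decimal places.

Signed shortest Δλ from +64.851° to +32.245° is -32.606°.
Midpoint longitude = +64.851° + (-32.606°)/2 = +64.851° − 16.303° = +48.548°.

+48.548°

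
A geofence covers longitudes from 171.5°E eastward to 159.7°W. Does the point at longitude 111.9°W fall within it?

No

Band width going east from +171.5° to -159.7°: ((-159.7 − 171.5) mod 360) = 28.8°.
Offset of -111.9° east of the west edge: ((-111.9 − 171.5) mod 360) = 76.6°.
76.6° > 28.8° ⇒ outside.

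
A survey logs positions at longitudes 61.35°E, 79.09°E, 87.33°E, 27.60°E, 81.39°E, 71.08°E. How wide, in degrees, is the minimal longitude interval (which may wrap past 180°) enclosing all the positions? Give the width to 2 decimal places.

59.73°

Sort the longitudes: +27.60°, +61.35°, +71.08°, +79.09°, +81.39°, +87.33°.
Eastward gaps between consecutive values (wrapping around): 33.75°, 9.73°, 8.01°, 2.30°, 5.94°, 300.27°.
Largest gap = 300.27° ⇒ minimal covering band is its complement: 360° − 300.27° = 59.73°.
Band runs from +27.60° eastward to +87.33°.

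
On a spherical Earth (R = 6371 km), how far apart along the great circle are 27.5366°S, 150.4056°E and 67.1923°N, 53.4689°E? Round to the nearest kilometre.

13108 km

Δλ = 53.4689 − 150.4056 = -96.9367°.
Δφ = 67.1923 − -27.5366 = 94.7289°.
a = sin²(Δφ/2) + cos φ₁ · cos φ₂ · sin²(Δλ/2) = 0.733840.
c = 2·atan2(√a, √(1−a)) = 2.05746 rad → d = 6371·c ≈ 13108.08 km.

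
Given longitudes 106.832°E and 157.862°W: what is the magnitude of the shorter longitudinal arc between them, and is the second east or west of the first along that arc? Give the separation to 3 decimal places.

95.306° east

Raw difference: -157.862 − 106.832 = -264.694°.
Normalise into (−180°, 180°]: -264.694° + 360° = 95.306°.
Positive ⇒ the second point lies to the east; separation 95.306°.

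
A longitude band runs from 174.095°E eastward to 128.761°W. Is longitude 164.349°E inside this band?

Band width going east from +174.095° to -128.761°: ((-128.761 − 174.095) mod 360) = 57.144°.
Offset of +164.349° east of the west edge: ((164.349 − 174.095) mod 360) = 350.254°.
350.254° > 57.144° ⇒ outside.

No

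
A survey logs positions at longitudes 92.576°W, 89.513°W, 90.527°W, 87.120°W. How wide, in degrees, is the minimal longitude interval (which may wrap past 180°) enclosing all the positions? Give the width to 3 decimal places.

5.456°

Sort the longitudes: -92.576°, -90.527°, -89.513°, -87.120°.
Eastward gaps between consecutive values (wrapping around): 2.049°, 1.014°, 2.393°, 354.544°.
Largest gap = 354.544° ⇒ minimal covering band is its complement: 360° − 354.544° = 5.456°.
Band runs from -92.576° eastward to -87.120°.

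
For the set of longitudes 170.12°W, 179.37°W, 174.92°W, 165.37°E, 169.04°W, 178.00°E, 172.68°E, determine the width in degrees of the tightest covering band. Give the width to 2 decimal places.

25.59°

Sort the longitudes: -179.37°, -174.92°, -170.12°, -169.04°, +165.37°, +172.68°, +178.00°.
Eastward gaps between consecutive values (wrapping around): 4.45°, 4.80°, 1.08°, 334.41°, 7.31°, 5.32°, 2.63°.
Largest gap = 334.41° ⇒ minimal covering band is its complement: 360° − 334.41° = 25.59°.
Band runs from +165.37° eastward to -169.04°, crossing the antimeridian.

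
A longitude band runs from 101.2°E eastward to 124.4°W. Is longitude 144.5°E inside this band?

Yes

Band width going east from +101.2° to -124.4°: ((-124.4 − 101.2) mod 360) = 134.4°.
Offset of +144.5° east of the west edge: ((144.5 − 101.2) mod 360) = 43.3°.
43.3° ≤ 134.4° ⇒ inside.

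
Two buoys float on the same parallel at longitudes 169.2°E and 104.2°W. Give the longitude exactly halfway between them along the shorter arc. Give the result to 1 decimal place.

Signed shortest Δλ from +169.2° to -104.2° is +86.6°.
Midpoint longitude = +169.2° + (+86.6°)/2 = +169.2° + 43.3° = +212.5°.
Normalise into (−180°, 180°]: -147.5°.
(The naïve average (+169.2 + -104.2)/2 = 32.5° is on the wrong side of the globe.)

147.5°W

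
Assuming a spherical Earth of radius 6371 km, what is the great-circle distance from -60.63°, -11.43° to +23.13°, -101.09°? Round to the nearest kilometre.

Δλ = -101.09 − -11.43 = -89.66°.
Δφ = 23.13 − -60.63 = 83.76°.
a = sin²(Δφ/2) + cos φ₁ · cos φ₂ · sin²(Δλ/2) = 0.669827.
c = 2·atan2(√a, √(1−a)) = 1.91734 rad → d = 6371·c ≈ 12215.40 km.

12215 km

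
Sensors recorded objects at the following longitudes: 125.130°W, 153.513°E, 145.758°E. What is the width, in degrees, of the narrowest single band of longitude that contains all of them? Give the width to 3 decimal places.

89.112°

Sort the longitudes: -125.130°, +145.758°, +153.513°.
Eastward gaps between consecutive values (wrapping around): 270.888°, 7.755°, 81.357°.
Largest gap = 270.888° ⇒ minimal covering band is its complement: 360° − 270.888° = 89.112°.
Band runs from +145.758° eastward to -125.130°, crossing the antimeridian.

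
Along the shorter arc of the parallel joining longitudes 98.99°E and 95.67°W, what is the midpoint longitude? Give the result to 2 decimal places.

Signed shortest Δλ from +98.99° to -95.67° is +165.34°.
Midpoint longitude = +98.99° + (+165.34°)/2 = +98.99° + 82.67° = +181.66°.
Normalise into (−180°, 180°]: -178.34°.
(The naïve average (+98.99 + -95.67)/2 = 1.66° is on the wrong side of the globe.)

178.34°W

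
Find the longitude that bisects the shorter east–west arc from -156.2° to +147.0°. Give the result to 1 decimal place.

Signed shortest Δλ from -156.2° to +147.0° is -56.8°.
Midpoint longitude = -156.2° + (-56.8°)/2 = -156.2° − 28.4° = -184.6°.
Normalise into (−180°, 180°]: +175.4°.
(The naïve average (-156.2 + +147.0)/2 = -4.6° is on the wrong side of the globe.)

+175.4°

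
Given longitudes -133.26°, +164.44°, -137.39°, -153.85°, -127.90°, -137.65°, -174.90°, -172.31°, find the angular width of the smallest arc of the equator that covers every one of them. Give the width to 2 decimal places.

67.66°

Sort the longitudes: -174.90°, -172.31°, -153.85°, -137.65°, -137.39°, -133.26°, -127.90°, +164.44°.
Eastward gaps between consecutive values (wrapping around): 2.59°, 18.46°, 16.20°, 0.26°, 4.13°, 5.36°, 292.34°, 20.66°.
Largest gap = 292.34° ⇒ minimal covering band is its complement: 360° − 292.34° = 67.66°.
Band runs from +164.44° eastward to -127.90°, crossing the antimeridian.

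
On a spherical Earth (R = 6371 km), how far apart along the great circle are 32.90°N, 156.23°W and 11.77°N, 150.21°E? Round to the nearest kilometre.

5916 km

Δλ = 150.21 − -156.23 = 306.44°; wrapped into (−180°, 180°]: -53.56°.
Δφ = 11.77 − 32.90 = -21.13°.
a = sin²(Δφ/2) + cos φ₁ · cos φ₂ · sin²(Δλ/2) = 0.200485.
c = 2·atan2(√a, √(1−a)) = 0.92851 rad → d = 6371·c ≈ 5915.51 km.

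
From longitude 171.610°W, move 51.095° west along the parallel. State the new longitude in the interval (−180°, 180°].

Start at -171.610°; shift −51.095° → -222.705°.
-222.705° lies outside (−180°, 180°]; add 360° → +137.295°.

137.295°E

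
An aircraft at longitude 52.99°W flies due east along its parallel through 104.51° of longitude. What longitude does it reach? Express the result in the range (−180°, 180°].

51.52°E

Start at -52.99°; shift +104.51° → +51.52°.
+51.52° already lies in (−180°, 180°].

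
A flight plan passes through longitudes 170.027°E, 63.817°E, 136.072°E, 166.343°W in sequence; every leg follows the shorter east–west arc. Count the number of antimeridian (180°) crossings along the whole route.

1

Leg 1: +170.027° → +63.817°, shortest Δλ = -106.21° (west) — does not cross 180°.
Leg 2: +63.817° → +136.072°, shortest Δλ = 72.255° (east) — does not cross 180°.
Leg 3: +136.072° → -166.343°, shortest Δλ = 57.585° (east) — crosses 180°.
Total crossings: 1.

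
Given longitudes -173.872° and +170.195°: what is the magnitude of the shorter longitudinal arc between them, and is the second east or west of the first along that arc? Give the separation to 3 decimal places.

15.933° west

Raw difference: 170.195 − -173.872 = 344.067°.
Normalise into (−180°, 180°]: 344.067° − 360° = -15.933°.
Negative ⇒ the second point lies to the west; separation 15.933°.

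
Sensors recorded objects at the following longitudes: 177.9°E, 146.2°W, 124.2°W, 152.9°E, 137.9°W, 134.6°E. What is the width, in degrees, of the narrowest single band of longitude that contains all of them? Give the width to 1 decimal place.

Sort the longitudes: -146.2°, -137.9°, -124.2°, +134.6°, +152.9°, +177.9°.
Eastward gaps between consecutive values (wrapping around): 8.3°, 13.7°, 258.8°, 18.3°, 25.0°, 35.9°.
Largest gap = 258.8° ⇒ minimal covering band is its complement: 360° − 258.8° = 101.2°.
Band runs from +134.6° eastward to -124.2°, crossing the antimeridian.

101.2°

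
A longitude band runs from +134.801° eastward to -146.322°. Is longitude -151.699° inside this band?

Band width going east from +134.801° to -146.322°: ((-146.322 − 134.801) mod 360) = 78.877°.
Offset of -151.699° east of the west edge: ((-151.699 − 134.801) mod 360) = 73.500°.
73.500° ≤ 78.877° ⇒ inside.

Yes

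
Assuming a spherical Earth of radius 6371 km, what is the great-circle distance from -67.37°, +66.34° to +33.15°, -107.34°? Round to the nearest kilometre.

Δλ = -107.34 − 66.34 = -173.68°.
Δφ = 33.15 − -67.37 = 100.52°.
a = sin²(Δφ/2) + cos φ₁ · cos φ₂ · sin²(Δλ/2) = 0.912463.
c = 2·atan2(√a, √(1−a)) = 2.54087 rad → d = 6371·c ≈ 16187.87 km.

16188 km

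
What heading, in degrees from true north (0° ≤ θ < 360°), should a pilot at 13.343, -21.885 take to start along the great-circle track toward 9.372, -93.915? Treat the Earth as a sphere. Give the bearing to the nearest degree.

Δλ = -93.915 − -21.885 = -72.030°.
θ = atan2( sin Δλ · cos φ₂ , cos φ₁ · sin φ₂ − sin φ₁ · cos φ₂ · cos Δλ )
  = atan2(-0.93852, 0.08820) = -84.631° → normalised to [0°, 360°): 275.369°.

275°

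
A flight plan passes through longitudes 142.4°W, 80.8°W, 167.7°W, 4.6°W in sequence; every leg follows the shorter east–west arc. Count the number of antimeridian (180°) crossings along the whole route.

0

Leg 1: -142.4° → -80.8°, shortest Δλ = 61.6° (east) — does not cross 180°.
Leg 2: -80.8° → -167.7°, shortest Δλ = -86.9° (west) — does not cross 180°.
Leg 3: -167.7° → -4.6°, shortest Δλ = 163.1° (east) — does not cross 180°.
Total crossings: 0.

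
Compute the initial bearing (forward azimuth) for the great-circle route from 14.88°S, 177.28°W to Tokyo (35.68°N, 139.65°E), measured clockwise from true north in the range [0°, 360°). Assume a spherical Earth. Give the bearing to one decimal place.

Δλ = 139.65 − -177.28 = 316.93°; wrapped into (−180°, 180°]: -43.07°.
θ = atan2( sin Δλ · cos φ₂ , cos φ₁ · sin φ₂ − sin φ₁ · cos φ₂ · cos Δλ )
  = atan2(-0.55470, 0.71608) = -37.763° → normalised to [0°, 360°): 322.237°.

322.2°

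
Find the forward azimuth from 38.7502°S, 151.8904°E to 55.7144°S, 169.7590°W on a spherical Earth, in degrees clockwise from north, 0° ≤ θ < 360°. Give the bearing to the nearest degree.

Δλ = -169.7590 − 151.8904 = -321.6494°; wrapped into (−180°, 180°]: 38.3506°.
θ = atan2( sin Δλ · cos φ₂ , cos φ₁ · sin φ₂ − sin φ₁ · cos φ₂ · cos Δλ )
  = atan2(0.34952, -0.36785) = 136.464° → normalised to [0°, 360°): 136.464°.

136°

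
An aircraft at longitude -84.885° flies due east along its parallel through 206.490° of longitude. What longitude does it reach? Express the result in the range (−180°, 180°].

+121.605°

Start at -84.885°; shift +206.490° → +121.605°.
+121.605° already lies in (−180°, 180°].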